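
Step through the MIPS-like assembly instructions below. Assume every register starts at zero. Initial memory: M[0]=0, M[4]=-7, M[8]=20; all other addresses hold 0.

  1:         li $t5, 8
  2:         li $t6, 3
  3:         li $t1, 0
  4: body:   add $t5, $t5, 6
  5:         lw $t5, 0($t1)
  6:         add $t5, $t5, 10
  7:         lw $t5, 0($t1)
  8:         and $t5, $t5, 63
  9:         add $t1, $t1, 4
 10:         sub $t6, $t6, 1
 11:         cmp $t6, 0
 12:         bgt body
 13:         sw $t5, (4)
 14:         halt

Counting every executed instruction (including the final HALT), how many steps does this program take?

32

after li $t5, 8: $t5=8
after li $t6, 3: $t6=3
after li $t1, 0: $t1=0
after add $t5, $t5, 6: $t5=8+6=14
after lw $t5, 0($t1): $t5=M[0]=0
after add $t5, $t5, 10: $t5=0+10=10
after lw $t5, 0($t1): $t5=M[0]=0
after and $t5, $t5, 63: $t5=0&63=0
after add $t1, $t1, 4: $t1=0+4=4
after sub $t6, $t6, 1: $t6=3-1=2
cmp $t6, 0  (cmp 2,0)
bgt body: taken
after add $t5, $t5, 6: $t5=0+6=6
after lw $t5, 0($t1): $t5=M[4]=-7
after add $t5, $t5, 10: $t5=(-7)+10=3
after lw $t5, 0($t1): $t5=M[4]=-7
after and $t5, $t5, 63: $t5=(-7)&63=57
after add $t1, $t1, 4: $t1=4+4=8
after sub $t6, $t6, 1: $t6=2-1=1
cmp $t6, 0  (cmp 1,0)
bgt body: taken
after add $t5, $t5, 6: $t5=57+6=63
after lw $t5, 0($t1): $t5=M[8]=20
after add $t5, $t5, 10: $t5=20+10=30
after lw $t5, 0($t1): $t5=M[8]=20
after and $t5, $t5, 63: $t5=20&63=20
after add $t1, $t1, 4: $t1=8+4=12
after sub $t6, $t6, 1: $t6=1-1=0
cmp $t6, 0  (cmp 0,0)
bgt body: not taken
sw $t5, (4) → M[4]=20
halt.
Total executed instructions: 32.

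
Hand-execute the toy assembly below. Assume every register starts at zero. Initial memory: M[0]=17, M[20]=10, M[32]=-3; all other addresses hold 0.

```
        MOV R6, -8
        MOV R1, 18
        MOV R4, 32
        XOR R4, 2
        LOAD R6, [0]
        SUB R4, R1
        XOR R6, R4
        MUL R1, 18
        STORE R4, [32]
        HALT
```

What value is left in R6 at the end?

1

R6=-8
R1=18
R4=32
R4=32^2=34
R6=M[0]=17
R4=34-18=16
R6=17^16=1
R1=18*18=324
STORE R4, [32] → M[32]=16
halt.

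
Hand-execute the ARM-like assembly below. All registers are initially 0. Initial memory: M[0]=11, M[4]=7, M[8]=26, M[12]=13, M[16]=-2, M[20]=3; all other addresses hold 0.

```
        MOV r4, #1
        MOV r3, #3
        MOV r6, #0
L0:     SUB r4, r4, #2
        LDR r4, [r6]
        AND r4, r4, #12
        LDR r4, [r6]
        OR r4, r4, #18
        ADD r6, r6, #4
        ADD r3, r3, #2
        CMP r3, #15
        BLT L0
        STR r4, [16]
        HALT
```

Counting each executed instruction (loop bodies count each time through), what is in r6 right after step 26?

MOV r4, #1 → r4=1
MOV r3, #3 → r3=3
MOV r6, #0 → r6=0
SUB r4, r4, #2 → r4=1-2=-1
LDR r4, [r6] → r4=M[0]=11
AND r4, r4, #12 → r4=11&12=8
LDR r4, [r6] → r4=M[0]=11
OR r4, r4, #18 → r4=11|18=27
ADD r6, r6, #4 → r6=0+4=4
ADD r3, r3, #2 → r3=3+2=5
CMP r3, #15  (cmp 5,15)
BLT L0: taken
SUB r4, r4, #2 → r4=27-2=25
LDR r4, [r6] → r4=M[4]=7
AND r4, r4, #12 → r4=7&12=4
LDR r4, [r6] → r4=M[4]=7
OR r4, r4, #18 → r4=7|18=23
ADD r6, r6, #4 → r6=4+4=8
ADD r3, r3, #2 → r3=5+2=7
CMP r3, #15  (cmp 7,15)
BLT L0: taken
SUB r4, r4, #2 → r4=23-2=21
LDR r4, [r6] → r4=M[8]=26
AND r4, r4, #12 → r4=26&12=8
LDR r4, [r6] → r4=M[8]=26
OR r4, r4, #18 → r4=26|18=26
After step 26: r6 = 8.

8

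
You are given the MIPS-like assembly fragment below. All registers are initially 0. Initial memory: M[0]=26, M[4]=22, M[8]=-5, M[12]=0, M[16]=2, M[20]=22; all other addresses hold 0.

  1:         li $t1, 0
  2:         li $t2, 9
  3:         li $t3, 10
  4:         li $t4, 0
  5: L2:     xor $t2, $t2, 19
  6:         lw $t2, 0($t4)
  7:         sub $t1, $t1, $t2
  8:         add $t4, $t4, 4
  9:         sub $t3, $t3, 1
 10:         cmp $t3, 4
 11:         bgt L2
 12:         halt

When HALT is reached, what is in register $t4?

24

after li $t1, 0: $t1=0
after li $t2, 9: $t2=9
after li $t3, 10: $t3=10
after li $t4, 0: $t4=0
after xor $t2, $t2, 19: $t2=9^19=26
after lw $t2, 0($t4): $t2=M[0]=26
after sub $t1, $t1, $t2: $t1=0-26=-26
after add $t4, $t4, 4: $t4=0+4=4
after sub $t3, $t3, 1: $t3=10-1=9
cmp $t3, 4  (cmp 9,4)
bgt L2: taken
after xor $t2, $t2, 19: $t2=26^19=9
after lw $t2, 0($t4): $t2=M[4]=22
after sub $t1, $t1, $t2: $t1=(-26)-22=-48
after add $t4, $t4, 4: $t4=4+4=8
after sub $t3, $t3, 1: $t3=9-1=8
cmp $t3, 4  (cmp 8,4)
bgt L2: taken
after xor $t2, $t2, 19: $t2=22^19=5
after lw $t2, 0($t4): $t2=M[8]=-5
after sub $t1, $t1, $t2: $t1=(-48)-(-5)=-43
after add $t4, $t4, 4: $t4=8+4=12
after sub $t3, $t3, 1: $t3=8-1=7
cmp $t3, 4  (cmp 7,4)
bgt L2: taken
after xor $t2, $t2, 19: $t2=(-5)^19=-24
after lw $t2, 0($t4): $t2=M[12]=0
after sub $t1, $t1, $t2: $t1=(-43)-0=-43
after add $t4, $t4, 4: $t4=12+4=16
after sub $t3, $t3, 1: $t3=7-1=6
cmp $t3, 4  (cmp 6,4)
bgt L2: taken
after xor $t2, $t2, 19: $t2=0^19=19
after lw $t2, 0($t4): $t2=M[16]=2
after sub $t1, $t1, $t2: $t1=(-43)-2=-45
after add $t4, $t4, 4: $t4=16+4=20
after sub $t3, $t3, 1: $t3=6-1=5
cmp $t3, 4  (cmp 5,4)
bgt L2: taken
after xor $t2, $t2, 19: $t2=2^19=17
after lw $t2, 0($t4): $t2=M[20]=22
after sub $t1, $t1, $t2: $t1=(-45)-22=-67
after add $t4, $t4, 4: $t4=20+4=24
after sub $t3, $t3, 1: $t3=5-1=4
cmp $t3, 4  (cmp 4,4)
bgt L2: not taken
halt.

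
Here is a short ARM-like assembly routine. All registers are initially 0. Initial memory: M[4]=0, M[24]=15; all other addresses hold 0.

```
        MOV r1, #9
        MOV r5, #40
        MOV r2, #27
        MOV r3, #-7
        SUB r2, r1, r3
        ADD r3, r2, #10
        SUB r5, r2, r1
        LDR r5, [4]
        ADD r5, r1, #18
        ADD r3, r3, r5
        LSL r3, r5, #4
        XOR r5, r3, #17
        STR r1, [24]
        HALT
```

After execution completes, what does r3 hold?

432

MOV r1, #9 → r1=9
MOV r5, #40 → r5=40
MOV r2, #27 → r2=27
MOV r3, #-7 → r3=-7
SUB r2, r1, r3 → r2=9-(-7)=16
ADD r3, r2, #10 → r3=16+10=26
SUB r5, r2, r1 → r5=16-9=7
LDR r5, [4] → r5=M[4]=0
ADD r5, r1, #18 → r5=9+18=27
ADD r3, r3, r5 → r3=26+27=53
LSL r3, r5, #4 → r3=27<<4=432
XOR r5, r3, #17 → r5=432^17=417
STR r1, [24] → M[24]=9
halt.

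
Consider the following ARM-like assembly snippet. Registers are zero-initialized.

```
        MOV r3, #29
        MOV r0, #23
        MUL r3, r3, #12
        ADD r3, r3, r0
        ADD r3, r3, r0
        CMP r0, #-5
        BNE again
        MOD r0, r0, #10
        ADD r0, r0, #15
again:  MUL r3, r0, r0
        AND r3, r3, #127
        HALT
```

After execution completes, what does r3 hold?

17

r3=29
r0=23
r3=29*12=348
r3=348+23=371
r3=371+23=394
CMP r0, #-5  (cmp 23,-5)
BNE again: taken
r3=23*23=529
r3=529&127=17
halt.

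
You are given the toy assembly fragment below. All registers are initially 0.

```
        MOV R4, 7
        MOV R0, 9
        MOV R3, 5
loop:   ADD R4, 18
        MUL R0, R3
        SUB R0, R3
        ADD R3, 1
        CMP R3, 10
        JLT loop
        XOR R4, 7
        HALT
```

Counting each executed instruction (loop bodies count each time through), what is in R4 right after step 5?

25

R4=7
R0=9
R3=5
R4=7+18=25
R0=9*5=45
After step 5: R4 = 25.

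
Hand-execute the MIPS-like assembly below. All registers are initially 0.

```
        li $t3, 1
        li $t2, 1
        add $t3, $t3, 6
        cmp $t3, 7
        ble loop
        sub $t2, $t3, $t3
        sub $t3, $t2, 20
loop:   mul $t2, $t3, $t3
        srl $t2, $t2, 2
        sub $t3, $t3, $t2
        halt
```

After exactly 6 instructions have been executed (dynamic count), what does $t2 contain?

$t3=1
$t2=1
$t3=1+6=7
cmp $t3, 7  (cmp 7,7)
ble loop: taken
$t2=7*7=49
After step 6: $t2 = 49.

49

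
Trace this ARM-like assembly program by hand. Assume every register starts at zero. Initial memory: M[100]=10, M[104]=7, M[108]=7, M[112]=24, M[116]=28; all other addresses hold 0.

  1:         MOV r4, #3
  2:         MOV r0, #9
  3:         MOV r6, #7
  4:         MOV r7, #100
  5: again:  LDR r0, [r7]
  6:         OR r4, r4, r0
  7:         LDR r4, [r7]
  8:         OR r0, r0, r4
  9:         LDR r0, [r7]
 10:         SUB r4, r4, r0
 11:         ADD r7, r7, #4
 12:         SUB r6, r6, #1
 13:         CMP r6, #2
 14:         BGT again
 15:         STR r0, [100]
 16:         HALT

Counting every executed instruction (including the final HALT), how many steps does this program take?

r4=3
r0=9
r6=7
r7=100
r0=M[100]=10
r4=3|10=11
r4=M[100]=10
r0=10|10=10
r0=M[100]=10
r4=10-10=0
r7=100+4=104
r6=7-1=6
CMP r6, #2  (cmp 6,2)
BGT again: taken
r0=M[104]=7
r4=0|7=7
r4=M[104]=7
r0=7|7=7
r0=M[104]=7
r4=7-7=0
r7=104+4=108
r6=6-1=5
CMP r6, #2  (cmp 5,2)
BGT again: taken
r0=M[108]=7
r4=0|7=7
r4=M[108]=7
r0=7|7=7
r0=M[108]=7
r4=7-7=0
r7=108+4=112
r6=5-1=4
CMP r6, #2  (cmp 4,2)
BGT again: taken
r0=M[112]=24
r4=0|24=24
r4=M[112]=24
r0=24|24=24
r0=M[112]=24
r4=24-24=0
r7=112+4=116
r6=4-1=3
CMP r6, #2  (cmp 3,2)
BGT again: taken
r0=M[116]=28
r4=0|28=28
r4=M[116]=28
r0=28|28=28
r0=M[116]=28
r4=28-28=0
r7=116+4=120
r6=3-1=2
CMP r6, #2  (cmp 2,2)
BGT again: not taken
STR r0, [100] → M[100]=28
halt.
Total executed instructions: 56.

56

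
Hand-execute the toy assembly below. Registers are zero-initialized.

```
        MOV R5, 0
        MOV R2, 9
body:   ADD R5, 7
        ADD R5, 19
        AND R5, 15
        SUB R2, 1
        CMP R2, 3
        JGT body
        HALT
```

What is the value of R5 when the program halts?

R5=0
R2=9
R5=0+7=7
R5=7+19=26
R5=26&15=10
R2=9-1=8
CMP R2, 3  (cmp 8,3)
JGT body: taken
R5=10+7=17
R5=17+19=36
R5=36&15=4
R2=8-1=7
CMP R2, 3  (cmp 7,3)
JGT body: taken
R5=4+7=11
R5=11+19=30
R5=30&15=14
R2=7-1=6
CMP R2, 3  (cmp 6,3)
JGT body: taken
R5=14+7=21
R5=21+19=40
R5=40&15=8
R2=6-1=5
CMP R2, 3  (cmp 5,3)
JGT body: taken
R5=8+7=15
R5=15+19=34
R5=34&15=2
R2=5-1=4
CMP R2, 3  (cmp 4,3)
JGT body: taken
R5=2+7=9
R5=9+19=28
R5=28&15=12
R2=4-1=3
CMP R2, 3  (cmp 3,3)
JGT body: not taken
halt.

12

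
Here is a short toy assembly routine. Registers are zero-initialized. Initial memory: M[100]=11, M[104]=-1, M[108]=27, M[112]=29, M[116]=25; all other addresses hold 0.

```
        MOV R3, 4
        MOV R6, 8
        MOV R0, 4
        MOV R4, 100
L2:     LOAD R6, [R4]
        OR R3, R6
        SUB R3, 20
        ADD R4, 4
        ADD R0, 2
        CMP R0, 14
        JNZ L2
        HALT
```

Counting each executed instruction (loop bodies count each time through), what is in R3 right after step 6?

15

MOV R3, 4 → R3=4
MOV R6, 8 → R6=8
MOV R0, 4 → R0=4
MOV R4, 100 → R4=100
LOAD R6, [R4] → R6=M[100]=11
OR R3, R6 → R3=4|11=15
After step 6: R3 = 15.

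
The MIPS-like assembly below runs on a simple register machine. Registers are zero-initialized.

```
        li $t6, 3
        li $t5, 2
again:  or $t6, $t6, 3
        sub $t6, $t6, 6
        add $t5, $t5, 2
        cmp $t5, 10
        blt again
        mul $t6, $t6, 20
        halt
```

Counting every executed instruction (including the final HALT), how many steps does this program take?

24

$t6=3
$t5=2
$t6=3|3=3
$t6=3-6=-3
$t5=2+2=4
cmp $t5, 10  (cmp 4,10)
blt again: taken
$t6=(-3)|3=-1
$t6=(-1)-6=-7
$t5=4+2=6
cmp $t5, 10  (cmp 6,10)
blt again: taken
$t6=(-7)|3=-5
$t6=(-5)-6=-11
$t5=6+2=8
cmp $t5, 10  (cmp 8,10)
blt again: taken
$t6=(-11)|3=-9
$t6=(-9)-6=-15
$t5=8+2=10
cmp $t5, 10  (cmp 10,10)
blt again: not taken
$t6=(-15)*20=-300
halt.
Total executed instructions: 24.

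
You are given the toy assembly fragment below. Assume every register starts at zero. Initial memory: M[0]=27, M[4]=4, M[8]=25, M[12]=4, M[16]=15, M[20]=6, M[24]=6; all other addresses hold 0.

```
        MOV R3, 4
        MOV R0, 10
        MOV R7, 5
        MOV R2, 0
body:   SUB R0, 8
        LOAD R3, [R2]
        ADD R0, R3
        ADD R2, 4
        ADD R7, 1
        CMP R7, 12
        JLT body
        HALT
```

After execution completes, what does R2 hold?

R3=4
R0=10
R7=5
R2=0
R0=10-8=2
R3=M[0]=27
R0=2+27=29
R2=0+4=4
R7=5+1=6
CMP R7, 12  (cmp 6,12)
JLT body: taken
R0=29-8=21
R3=M[4]=4
R0=21+4=25
R2=4+4=8
R7=6+1=7
CMP R7, 12  (cmp 7,12)
JLT body: taken
R0=25-8=17
R3=M[8]=25
R0=17+25=42
R2=8+4=12
R7=7+1=8
CMP R7, 12  (cmp 8,12)
JLT body: taken
R0=42-8=34
R3=M[12]=4
R0=34+4=38
R2=12+4=16
R7=8+1=9
CMP R7, 12  (cmp 9,12)
JLT body: taken
R0=38-8=30
R3=M[16]=15
R0=30+15=45
R2=16+4=20
R7=9+1=10
CMP R7, 12  (cmp 10,12)
JLT body: taken
R0=45-8=37
R3=M[20]=6
R0=37+6=43
R2=20+4=24
R7=10+1=11
CMP R7, 12  (cmp 11,12)
JLT body: taken
R0=43-8=35
R3=M[24]=6
R0=35+6=41
R2=24+4=28
R7=11+1=12
CMP R7, 12  (cmp 12,12)
JLT body: not taken
halt.

28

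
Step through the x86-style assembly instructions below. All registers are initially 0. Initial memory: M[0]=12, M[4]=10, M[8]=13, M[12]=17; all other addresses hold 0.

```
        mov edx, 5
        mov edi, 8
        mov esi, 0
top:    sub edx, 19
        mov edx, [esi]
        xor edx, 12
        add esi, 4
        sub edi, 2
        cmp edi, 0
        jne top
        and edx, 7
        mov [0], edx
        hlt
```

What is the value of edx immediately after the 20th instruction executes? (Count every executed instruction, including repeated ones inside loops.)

1

after mov edx, 5: edx=5
after mov edi, 8: edi=8
after mov esi, 0: esi=0
after sub edx, 19: edx=5-19=-14
after mov edx, [esi]: edx=M[0]=12
after xor edx, 12: edx=12^12=0
after add esi, 4: esi=0+4=4
after sub edi, 2: edi=8-2=6
cmp edi, 0  (cmp 6,0)
jne top: taken
after sub edx, 19: edx=0-19=-19
after mov edx, [esi]: edx=M[4]=10
after xor edx, 12: edx=10^12=6
after add esi, 4: esi=4+4=8
after sub edi, 2: edi=6-2=4
cmp edi, 0  (cmp 4,0)
jne top: taken
after sub edx, 19: edx=6-19=-13
after mov edx, [esi]: edx=M[8]=13
after xor edx, 12: edx=13^12=1
After step 20: edx = 1.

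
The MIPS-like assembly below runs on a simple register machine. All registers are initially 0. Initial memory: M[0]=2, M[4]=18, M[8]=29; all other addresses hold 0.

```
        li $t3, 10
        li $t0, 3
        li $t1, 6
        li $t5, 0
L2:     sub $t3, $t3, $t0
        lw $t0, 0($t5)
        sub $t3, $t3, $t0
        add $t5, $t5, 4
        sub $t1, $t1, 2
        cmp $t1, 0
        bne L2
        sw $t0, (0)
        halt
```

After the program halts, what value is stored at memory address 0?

after li $t3, 10: $t3=10
after li $t0, 3: $t0=3
after li $t1, 6: $t1=6
after li $t5, 0: $t5=0
after sub $t3, $t3, $t0: $t3=10-3=7
after lw $t0, 0($t5): $t0=M[0]=2
after sub $t3, $t3, $t0: $t3=7-2=5
after add $t5, $t5, 4: $t5=0+4=4
after sub $t1, $t1, 2: $t1=6-2=4
cmp $t1, 0  (cmp 4,0)
bne L2: taken
after sub $t3, $t3, $t0: $t3=5-2=3
after lw $t0, 0($t5): $t0=M[4]=18
after sub $t3, $t3, $t0: $t3=3-18=-15
after add $t5, $t5, 4: $t5=4+4=8
after sub $t1, $t1, 2: $t1=4-2=2
cmp $t1, 0  (cmp 2,0)
bne L2: taken
after sub $t3, $t3, $t0: $t3=(-15)-18=-33
after lw $t0, 0($t5): $t0=M[8]=29
after sub $t3, $t3, $t0: $t3=(-33)-29=-62
after add $t5, $t5, 4: $t5=8+4=12
after sub $t1, $t1, 2: $t1=2-2=0
cmp $t1, 0  (cmp 0,0)
bne L2: not taken
sw $t0, (0) → M[0]=29
halt.

29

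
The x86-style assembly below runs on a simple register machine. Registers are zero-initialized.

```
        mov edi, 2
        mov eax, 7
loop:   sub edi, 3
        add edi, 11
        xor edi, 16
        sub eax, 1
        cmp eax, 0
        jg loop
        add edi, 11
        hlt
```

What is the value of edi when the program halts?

85

edi=2
eax=7
edi=2-3=-1
edi=(-1)+11=10
edi=10^16=26
eax=7-1=6
cmp eax, 0  (cmp 6,0)
jg loop: taken
edi=26-3=23
edi=23+11=34
edi=34^16=50
eax=6-1=5
cmp eax, 0  (cmp 5,0)
jg loop: taken
edi=50-3=47
edi=47+11=58
edi=58^16=42
eax=5-1=4
cmp eax, 0  (cmp 4,0)
jg loop: taken
edi=42-3=39
edi=39+11=50
edi=50^16=34
eax=4-1=3
cmp eax, 0  (cmp 3,0)
jg loop: taken
edi=34-3=31
edi=31+11=42
edi=42^16=58
eax=3-1=2
cmp eax, 0  (cmp 2,0)
jg loop: taken
edi=58-3=55
edi=55+11=66
edi=66^16=82
eax=2-1=1
cmp eax, 0  (cmp 1,0)
jg loop: taken
edi=82-3=79
edi=79+11=90
edi=90^16=74
eax=1-1=0
cmp eax, 0  (cmp 0,0)
jg loop: not taken
edi=74+11=85
halt.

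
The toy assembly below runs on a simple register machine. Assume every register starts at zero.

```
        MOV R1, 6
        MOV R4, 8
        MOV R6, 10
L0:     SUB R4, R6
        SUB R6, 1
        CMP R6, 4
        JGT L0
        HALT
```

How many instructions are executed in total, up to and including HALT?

R1=6
R4=8
R6=10
R4=8-10=-2
R6=10-1=9
CMP R6, 4  (cmp 9,4)
JGT L0: taken
R4=(-2)-9=-11
R6=9-1=8
CMP R6, 4  (cmp 8,4)
JGT L0: taken
R4=(-11)-8=-19
R6=8-1=7
CMP R6, 4  (cmp 7,4)
JGT L0: taken
R4=(-19)-7=-26
R6=7-1=6
CMP R6, 4  (cmp 6,4)
JGT L0: taken
R4=(-26)-6=-32
R6=6-1=5
CMP R6, 4  (cmp 5,4)
JGT L0: taken
R4=(-32)-5=-37
R6=5-1=4
CMP R6, 4  (cmp 4,4)
JGT L0: not taken
halt.
Total executed instructions: 28.

28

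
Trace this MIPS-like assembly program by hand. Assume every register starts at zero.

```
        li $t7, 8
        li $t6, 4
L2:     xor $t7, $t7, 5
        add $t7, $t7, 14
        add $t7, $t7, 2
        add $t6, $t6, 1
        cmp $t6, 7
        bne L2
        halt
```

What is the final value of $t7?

61

$t7=8
$t6=4
$t7=8^5=13
$t7=13+14=27
$t7=27+2=29
$t6=4+1=5
cmp $t6, 7  (cmp 5,7)
bne L2: taken
$t7=29^5=24
$t7=24+14=38
$t7=38+2=40
$t6=5+1=6
cmp $t6, 7  (cmp 6,7)
bne L2: taken
$t7=40^5=45
$t7=45+14=59
$t7=59+2=61
$t6=6+1=7
cmp $t6, 7  (cmp 7,7)
bne L2: not taken
halt.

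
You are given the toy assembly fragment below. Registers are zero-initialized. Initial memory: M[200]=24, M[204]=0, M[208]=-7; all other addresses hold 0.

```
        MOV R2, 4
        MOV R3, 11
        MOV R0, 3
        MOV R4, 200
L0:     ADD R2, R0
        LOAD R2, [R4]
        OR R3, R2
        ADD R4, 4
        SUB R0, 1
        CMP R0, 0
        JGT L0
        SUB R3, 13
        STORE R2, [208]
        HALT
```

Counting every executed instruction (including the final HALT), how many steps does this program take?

28

after MOV R2, 4: R2=4
after MOV R3, 11: R3=11
after MOV R0, 3: R0=3
after MOV R4, 200: R4=200
after ADD R2, R0: R2=4+3=7
after LOAD R2, [R4]: R2=M[200]=24
after OR R3, R2: R3=11|24=27
after ADD R4, 4: R4=200+4=204
after SUB R0, 1: R0=3-1=2
CMP R0, 0  (cmp 2,0)
JGT L0: taken
after ADD R2, R0: R2=24+2=26
after LOAD R2, [R4]: R2=M[204]=0
after OR R3, R2: R3=27|0=27
after ADD R4, 4: R4=204+4=208
after SUB R0, 1: R0=2-1=1
CMP R0, 0  (cmp 1,0)
JGT L0: taken
after ADD R2, R0: R2=0+1=1
after LOAD R2, [R4]: R2=M[208]=-7
after OR R3, R2: R3=27|(-7)=-5
after ADD R4, 4: R4=208+4=212
after SUB R0, 1: R0=1-1=0
CMP R0, 0  (cmp 0,0)
JGT L0: not taken
after SUB R3, 13: R3=(-5)-13=-18
STORE R2, [208] → M[208]=-7
halt.
Total executed instructions: 28.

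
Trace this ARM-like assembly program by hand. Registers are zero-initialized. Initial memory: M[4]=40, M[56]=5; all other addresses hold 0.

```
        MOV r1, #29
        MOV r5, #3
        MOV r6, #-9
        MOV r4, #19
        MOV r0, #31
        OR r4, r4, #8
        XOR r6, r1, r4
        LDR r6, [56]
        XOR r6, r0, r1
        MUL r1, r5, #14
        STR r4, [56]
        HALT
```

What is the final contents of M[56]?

27

after MOV r1, #29: r1=29
after MOV r5, #3: r5=3
after MOV r6, #-9: r6=-9
after MOV r4, #19: r4=19
after MOV r0, #31: r0=31
after OR r4, r4, #8: r4=19|8=27
after XOR r6, r1, r4: r6=29^27=6
after LDR r6, [56]: r6=M[56]=5
after XOR r6, r0, r1: r6=31^29=2
after MUL r1, r5, #14: r1=3*14=42
STR r4, [56] → M[56]=27
halt.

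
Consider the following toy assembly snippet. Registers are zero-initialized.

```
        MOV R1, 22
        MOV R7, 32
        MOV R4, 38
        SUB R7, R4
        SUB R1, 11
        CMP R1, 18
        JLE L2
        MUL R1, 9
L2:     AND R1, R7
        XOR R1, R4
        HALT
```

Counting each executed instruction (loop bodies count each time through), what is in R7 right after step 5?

-6

MOV R1, 22 → R1=22
MOV R7, 32 → R7=32
MOV R4, 38 → R4=38
SUB R7, R4 → R7=32-38=-6
SUB R1, 11 → R1=22-11=11
After step 5: R7 = -6.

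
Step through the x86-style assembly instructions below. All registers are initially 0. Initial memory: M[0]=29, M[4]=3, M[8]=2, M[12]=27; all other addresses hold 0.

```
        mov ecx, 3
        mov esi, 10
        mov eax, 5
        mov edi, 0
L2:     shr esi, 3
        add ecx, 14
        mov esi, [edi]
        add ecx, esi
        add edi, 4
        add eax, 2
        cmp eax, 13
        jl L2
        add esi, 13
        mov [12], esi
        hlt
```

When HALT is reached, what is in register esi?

40

mov ecx, 3 → ecx=3
mov esi, 10 → esi=10
mov eax, 5 → eax=5
mov edi, 0 → edi=0
shr esi, 3 → esi=10>>3=1
add ecx, 14 → ecx=3+14=17
mov esi, [edi] → esi=M[0]=29
add ecx, esi → ecx=17+29=46
add edi, 4 → edi=0+4=4
add eax, 2 → eax=5+2=7
cmp eax, 13  (cmp 7,13)
jl L2: taken
shr esi, 3 → esi=29>>3=3
add ecx, 14 → ecx=46+14=60
mov esi, [edi] → esi=M[4]=3
add ecx, esi → ecx=60+3=63
add edi, 4 → edi=4+4=8
add eax, 2 → eax=7+2=9
cmp eax, 13  (cmp 9,13)
jl L2: taken
shr esi, 3 → esi=3>>3=0
add ecx, 14 → ecx=63+14=77
mov esi, [edi] → esi=M[8]=2
add ecx, esi → ecx=77+2=79
add edi, 4 → edi=8+4=12
add eax, 2 → eax=9+2=11
cmp eax, 13  (cmp 11,13)
jl L2: taken
shr esi, 3 → esi=2>>3=0
add ecx, 14 → ecx=79+14=93
mov esi, [edi] → esi=M[12]=27
add ecx, esi → ecx=93+27=120
add edi, 4 → edi=12+4=16
add eax, 2 → eax=11+2=13
cmp eax, 13  (cmp 13,13)
jl L2: not taken
add esi, 13 → esi=27+13=40
mov [12], esi → M[12]=40
halt.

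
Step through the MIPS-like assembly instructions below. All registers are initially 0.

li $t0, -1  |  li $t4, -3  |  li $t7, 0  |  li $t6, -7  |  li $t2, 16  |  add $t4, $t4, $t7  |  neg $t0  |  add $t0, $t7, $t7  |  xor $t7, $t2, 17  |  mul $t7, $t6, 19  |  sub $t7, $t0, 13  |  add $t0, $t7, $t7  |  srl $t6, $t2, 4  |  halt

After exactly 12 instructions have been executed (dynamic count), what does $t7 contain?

li $t0, -1 → $t0=-1
li $t4, -3 → $t4=-3
li $t7, 0 → $t7=0
li $t6, -7 → $t6=-7
li $t2, 16 → $t2=16
add $t4, $t4, $t7 → $t4=(-3)+0=-3
neg $t0 → $t0=-(-1)=1
add $t0, $t7, $t7 → $t0=0+0=0
xor $t7, $t2, 17 → $t7=16^17=1
mul $t7, $t6, 19 → $t7=(-7)*19=-133
sub $t7, $t0, 13 → $t7=0-13=-13
add $t0, $t7, $t7 → $t0=(-13)+(-13)=-26
After step 12: $t7 = -13.

-13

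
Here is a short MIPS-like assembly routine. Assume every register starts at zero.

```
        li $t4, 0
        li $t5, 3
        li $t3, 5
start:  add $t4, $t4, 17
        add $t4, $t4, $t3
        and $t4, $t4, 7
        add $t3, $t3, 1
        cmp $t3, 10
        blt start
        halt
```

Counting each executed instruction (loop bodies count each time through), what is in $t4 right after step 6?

after li $t4, 0: $t4=0
after li $t5, 3: $t5=3
after li $t3, 5: $t3=5
after add $t4, $t4, 17: $t4=0+17=17
after add $t4, $t4, $t3: $t4=17+5=22
after and $t4, $t4, 7: $t4=22&7=6
After step 6: $t4 = 6.

6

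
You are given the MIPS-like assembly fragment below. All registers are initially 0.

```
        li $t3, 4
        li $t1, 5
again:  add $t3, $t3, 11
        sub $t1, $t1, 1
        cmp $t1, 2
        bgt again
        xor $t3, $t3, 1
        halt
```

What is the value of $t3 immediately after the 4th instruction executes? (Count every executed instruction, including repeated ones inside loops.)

15

$t3=4
$t1=5
$t3=4+11=15
$t1=5-1=4
After step 4: $t3 = 15.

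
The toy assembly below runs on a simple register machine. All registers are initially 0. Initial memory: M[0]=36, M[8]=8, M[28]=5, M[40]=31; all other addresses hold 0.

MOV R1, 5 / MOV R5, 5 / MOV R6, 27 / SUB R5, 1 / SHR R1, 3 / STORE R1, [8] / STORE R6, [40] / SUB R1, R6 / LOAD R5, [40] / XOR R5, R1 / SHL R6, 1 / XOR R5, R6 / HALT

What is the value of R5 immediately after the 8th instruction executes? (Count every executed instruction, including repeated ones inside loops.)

MOV R1, 5 → R1=5
MOV R5, 5 → R5=5
MOV R6, 27 → R6=27
SUB R5, 1 → R5=5-1=4
SHR R1, 3 → R1=5>>3=0
STORE R1, [8] → M[8]=0
STORE R6, [40] → M[40]=27
SUB R1, R6 → R1=0-27=-27
After step 8: R5 = 4.

4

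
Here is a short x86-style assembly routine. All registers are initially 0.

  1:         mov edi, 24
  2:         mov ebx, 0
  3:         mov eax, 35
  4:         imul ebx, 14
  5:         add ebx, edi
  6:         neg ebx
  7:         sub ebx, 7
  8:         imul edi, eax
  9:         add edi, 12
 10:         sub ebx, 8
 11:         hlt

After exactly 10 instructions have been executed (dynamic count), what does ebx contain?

-39

mov edi, 24 → edi=24
mov ebx, 0 → ebx=0
mov eax, 35 → eax=35
imul ebx, 14 → ebx=0*14=0
add ebx, edi → ebx=0+24=24
neg ebx → ebx=-(24)=-24
sub ebx, 7 → ebx=(-24)-7=-31
imul edi, eax → edi=24*35=840
add edi, 12 → edi=840+12=852
sub ebx, 8 → ebx=(-31)-8=-39
After step 10: ebx = -39.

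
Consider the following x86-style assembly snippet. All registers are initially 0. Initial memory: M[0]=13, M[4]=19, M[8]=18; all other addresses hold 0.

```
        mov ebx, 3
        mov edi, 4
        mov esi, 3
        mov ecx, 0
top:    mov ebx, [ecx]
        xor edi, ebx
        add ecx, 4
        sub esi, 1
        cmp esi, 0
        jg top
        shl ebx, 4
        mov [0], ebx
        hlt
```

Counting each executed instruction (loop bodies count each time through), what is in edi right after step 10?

9

mov ebx, 3 → ebx=3
mov edi, 4 → edi=4
mov esi, 3 → esi=3
mov ecx, 0 → ecx=0
mov ebx, [ecx] → ebx=M[0]=13
xor edi, ebx → edi=4^13=9
add ecx, 4 → ecx=0+4=4
sub esi, 1 → esi=3-1=2
cmp esi, 0  (cmp 2,0)
jg top: taken
After step 10: edi = 9.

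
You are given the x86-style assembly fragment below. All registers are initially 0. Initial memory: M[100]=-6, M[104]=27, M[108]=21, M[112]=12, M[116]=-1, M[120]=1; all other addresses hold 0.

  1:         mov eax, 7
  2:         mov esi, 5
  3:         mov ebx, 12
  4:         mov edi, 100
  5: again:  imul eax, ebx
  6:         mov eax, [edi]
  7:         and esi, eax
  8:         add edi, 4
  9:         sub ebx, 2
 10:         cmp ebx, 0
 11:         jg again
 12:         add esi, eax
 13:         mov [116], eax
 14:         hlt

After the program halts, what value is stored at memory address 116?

after mov eax, 7: eax=7
after mov esi, 5: esi=5
after mov ebx, 12: ebx=12
after mov edi, 100: edi=100
after imul eax, ebx: eax=7*12=84
after mov eax, [edi]: eax=M[100]=-6
after and esi, eax: esi=5&(-6)=0
after add edi, 4: edi=100+4=104
after sub ebx, 2: ebx=12-2=10
cmp ebx, 0  (cmp 10,0)
jg again: taken
after imul eax, ebx: eax=(-6)*10=-60
after mov eax, [edi]: eax=M[104]=27
after and esi, eax: esi=0&27=0
after add edi, 4: edi=104+4=108
after sub ebx, 2: ebx=10-2=8
cmp ebx, 0  (cmp 8,0)
jg again: taken
after imul eax, ebx: eax=27*8=216
after mov eax, [edi]: eax=M[108]=21
after and esi, eax: esi=0&21=0
after add edi, 4: edi=108+4=112
after sub ebx, 2: ebx=8-2=6
cmp ebx, 0  (cmp 6,0)
jg again: taken
after imul eax, ebx: eax=21*6=126
after mov eax, [edi]: eax=M[112]=12
after and esi, eax: esi=0&12=0
after add edi, 4: edi=112+4=116
after sub ebx, 2: ebx=6-2=4
cmp ebx, 0  (cmp 4,0)
jg again: taken
after imul eax, ebx: eax=12*4=48
after mov eax, [edi]: eax=M[116]=-1
after and esi, eax: esi=0&(-1)=0
after add edi, 4: edi=116+4=120
after sub ebx, 2: ebx=4-2=2
cmp ebx, 0  (cmp 2,0)
jg again: taken
after imul eax, ebx: eax=(-1)*2=-2
after mov eax, [edi]: eax=M[120]=1
after and esi, eax: esi=0&1=0
after add edi, 4: edi=120+4=124
after sub ebx, 2: ebx=2-2=0
cmp ebx, 0  (cmp 0,0)
jg again: not taken
after add esi, eax: esi=0+1=1
mov [116], eax → M[116]=1
halt.

1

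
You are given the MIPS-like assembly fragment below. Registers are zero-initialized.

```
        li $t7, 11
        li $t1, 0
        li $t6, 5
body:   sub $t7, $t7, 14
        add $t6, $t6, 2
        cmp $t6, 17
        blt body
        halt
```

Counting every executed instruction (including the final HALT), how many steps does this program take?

after li $t7, 11: $t7=11
after li $t1, 0: $t1=0
after li $t6, 5: $t6=5
after sub $t7, $t7, 14: $t7=11-14=-3
after add $t6, $t6, 2: $t6=5+2=7
cmp $t6, 17  (cmp 7,17)
blt body: taken
after sub $t7, $t7, 14: $t7=(-3)-14=-17
after add $t6, $t6, 2: $t6=7+2=9
cmp $t6, 17  (cmp 9,17)
blt body: taken
after sub $t7, $t7, 14: $t7=(-17)-14=-31
after add $t6, $t6, 2: $t6=9+2=11
cmp $t6, 17  (cmp 11,17)
blt body: taken
after sub $t7, $t7, 14: $t7=(-31)-14=-45
after add $t6, $t6, 2: $t6=11+2=13
cmp $t6, 17  (cmp 13,17)
blt body: taken
after sub $t7, $t7, 14: $t7=(-45)-14=-59
after add $t6, $t6, 2: $t6=13+2=15
cmp $t6, 17  (cmp 15,17)
blt body: taken
after sub $t7, $t7, 14: $t7=(-59)-14=-73
after add $t6, $t6, 2: $t6=15+2=17
cmp $t6, 17  (cmp 17,17)
blt body: not taken
halt.
Total executed instructions: 28.

28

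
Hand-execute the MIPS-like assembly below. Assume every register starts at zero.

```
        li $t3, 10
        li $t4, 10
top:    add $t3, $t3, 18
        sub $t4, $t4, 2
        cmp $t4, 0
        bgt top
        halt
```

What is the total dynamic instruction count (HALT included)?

li $t3, 10 → $t3=10
li $t4, 10 → $t4=10
add $t3, $t3, 18 → $t3=10+18=28
sub $t4, $t4, 2 → $t4=10-2=8
cmp $t4, 0  (cmp 8,0)
bgt top: taken
add $t3, $t3, 18 → $t3=28+18=46
sub $t4, $t4, 2 → $t4=8-2=6
cmp $t4, 0  (cmp 6,0)
bgt top: taken
add $t3, $t3, 18 → $t3=46+18=64
sub $t4, $t4, 2 → $t4=6-2=4
cmp $t4, 0  (cmp 4,0)
bgt top: taken
add $t3, $t3, 18 → $t3=64+18=82
sub $t4, $t4, 2 → $t4=4-2=2
cmp $t4, 0  (cmp 2,0)
bgt top: taken
add $t3, $t3, 18 → $t3=82+18=100
sub $t4, $t4, 2 → $t4=2-2=0
cmp $t4, 0  (cmp 0,0)
bgt top: not taken
halt.
Total executed instructions: 23.

23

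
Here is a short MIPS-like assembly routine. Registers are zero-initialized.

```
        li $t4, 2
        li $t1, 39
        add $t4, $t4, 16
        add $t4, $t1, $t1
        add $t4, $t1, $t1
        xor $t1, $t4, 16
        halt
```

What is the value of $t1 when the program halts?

$t4=2
$t1=39
$t4=2+16=18
$t4=39+39=78
$t4=39+39=78
$t1=78^16=94
halt.

94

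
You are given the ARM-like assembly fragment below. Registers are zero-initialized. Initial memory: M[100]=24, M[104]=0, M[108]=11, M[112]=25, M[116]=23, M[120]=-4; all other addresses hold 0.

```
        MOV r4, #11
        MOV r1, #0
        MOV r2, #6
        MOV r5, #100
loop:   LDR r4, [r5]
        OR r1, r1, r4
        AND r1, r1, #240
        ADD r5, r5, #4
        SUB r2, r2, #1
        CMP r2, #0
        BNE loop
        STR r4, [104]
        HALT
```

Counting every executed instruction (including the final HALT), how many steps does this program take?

r4=11
r1=0
r2=6
r5=100
r4=M[100]=24
r1=0|24=24
r1=24&240=16
r5=100+4=104
r2=6-1=5
CMP r2, #0  (cmp 5,0)
BNE loop: taken
r4=M[104]=0
r1=16|0=16
r1=16&240=16
r5=104+4=108
r2=5-1=4
CMP r2, #0  (cmp 4,0)
BNE loop: taken
r4=M[108]=11
r1=16|11=27
r1=27&240=16
r5=108+4=112
r2=4-1=3
CMP r2, #0  (cmp 3,0)
BNE loop: taken
r4=M[112]=25
r1=16|25=25
r1=25&240=16
r5=112+4=116
r2=3-1=2
CMP r2, #0  (cmp 2,0)
BNE loop: taken
r4=M[116]=23
r1=16|23=23
r1=23&240=16
r5=116+4=120
r2=2-1=1
CMP r2, #0  (cmp 1,0)
BNE loop: taken
r4=M[120]=-4
r1=16|(-4)=-4
r1=(-4)&240=240
r5=120+4=124
r2=1-1=0
CMP r2, #0  (cmp 0,0)
BNE loop: not taken
STR r4, [104] → M[104]=-4
halt.
Total executed instructions: 48.

48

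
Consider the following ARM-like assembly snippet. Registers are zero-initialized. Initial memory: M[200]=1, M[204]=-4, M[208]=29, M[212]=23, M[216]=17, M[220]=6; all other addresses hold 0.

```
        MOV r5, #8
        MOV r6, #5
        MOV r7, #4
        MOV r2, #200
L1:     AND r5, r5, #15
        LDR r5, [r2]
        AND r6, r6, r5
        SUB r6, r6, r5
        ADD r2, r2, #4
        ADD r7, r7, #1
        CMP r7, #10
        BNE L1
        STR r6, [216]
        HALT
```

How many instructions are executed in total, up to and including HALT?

54

MOV r5, #8 → r5=8
MOV r6, #5 → r6=5
MOV r7, #4 → r7=4
MOV r2, #200 → r2=200
AND r5, r5, #15 → r5=8&15=8
LDR r5, [r2] → r5=M[200]=1
AND r6, r6, r5 → r6=5&1=1
SUB r6, r6, r5 → r6=1-1=0
ADD r2, r2, #4 → r2=200+4=204
ADD r7, r7, #1 → r7=4+1=5
CMP r7, #10  (cmp 5,10)
BNE L1: taken
AND r5, r5, #15 → r5=1&15=1
LDR r5, [r2] → r5=M[204]=-4
AND r6, r6, r5 → r6=0&(-4)=0
SUB r6, r6, r5 → r6=0-(-4)=4
ADD r2, r2, #4 → r2=204+4=208
ADD r7, r7, #1 → r7=5+1=6
CMP r7, #10  (cmp 6,10)
BNE L1: taken
AND r5, r5, #15 → r5=(-4)&15=12
LDR r5, [r2] → r5=M[208]=29
AND r6, r6, r5 → r6=4&29=4
SUB r6, r6, r5 → r6=4-29=-25
ADD r2, r2, #4 → r2=208+4=212
ADD r7, r7, #1 → r7=6+1=7
CMP r7, #10  (cmp 7,10)
BNE L1: taken
AND r5, r5, #15 → r5=29&15=13
LDR r5, [r2] → r5=M[212]=23
AND r6, r6, r5 → r6=(-25)&23=7
SUB r6, r6, r5 → r6=7-23=-16
ADD r2, r2, #4 → r2=212+4=216
ADD r7, r7, #1 → r7=7+1=8
CMP r7, #10  (cmp 8,10)
BNE L1: taken
AND r5, r5, #15 → r5=23&15=7
LDR r5, [r2] → r5=M[216]=17
AND r6, r6, r5 → r6=(-16)&17=16
SUB r6, r6, r5 → r6=16-17=-1
ADD r2, r2, #4 → r2=216+4=220
ADD r7, r7, #1 → r7=8+1=9
CMP r7, #10  (cmp 9,10)
BNE L1: taken
AND r5, r5, #15 → r5=17&15=1
LDR r5, [r2] → r5=M[220]=6
AND r6, r6, r5 → r6=(-1)&6=6
SUB r6, r6, r5 → r6=6-6=0
ADD r2, r2, #4 → r2=220+4=224
ADD r7, r7, #1 → r7=9+1=10
CMP r7, #10  (cmp 10,10)
BNE L1: not taken
STR r6, [216] → M[216]=0
halt.
Total executed instructions: 54.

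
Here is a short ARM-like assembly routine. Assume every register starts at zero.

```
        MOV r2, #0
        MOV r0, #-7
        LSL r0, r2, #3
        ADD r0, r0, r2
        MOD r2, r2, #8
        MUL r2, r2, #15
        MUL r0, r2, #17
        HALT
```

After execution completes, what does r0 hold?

after MOV r2, #0: r2=0
after MOV r0, #-7: r0=-7
after LSL r0, r2, #3: r0=0<<3=0
after ADD r0, r0, r2: r0=0+0=0
after MOD r2, r2, #8: r2=0%8=0
after MUL r2, r2, #15: r2=0*15=0
after MUL r0, r2, #17: r0=0*17=0
halt.

0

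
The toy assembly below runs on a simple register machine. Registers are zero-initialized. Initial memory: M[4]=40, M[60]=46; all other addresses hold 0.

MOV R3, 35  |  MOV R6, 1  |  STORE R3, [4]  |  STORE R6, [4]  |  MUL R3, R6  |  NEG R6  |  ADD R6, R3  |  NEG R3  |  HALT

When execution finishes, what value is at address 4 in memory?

after MOV R3, 35: R3=35
after MOV R6, 1: R6=1
STORE R3, [4] → M[4]=35
STORE R6, [4] → M[4]=1
after MUL R3, R6: R3=35*1=35
after NEG R6: R6=-(1)=-1
after ADD R6, R3: R6=(-1)+35=34
after NEG R3: R3=-(35)=-35
halt.

1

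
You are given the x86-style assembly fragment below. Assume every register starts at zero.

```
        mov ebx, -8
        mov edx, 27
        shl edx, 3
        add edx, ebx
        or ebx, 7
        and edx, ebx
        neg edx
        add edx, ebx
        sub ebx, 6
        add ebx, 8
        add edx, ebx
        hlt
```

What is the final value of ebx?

1

after mov ebx, -8: ebx=-8
after mov edx, 27: edx=27
after shl edx, 3: edx=27<<3=216
after add edx, ebx: edx=216+(-8)=208
after or ebx, 7: ebx=(-8)|7=-1
after and edx, ebx: edx=208&(-1)=208
after neg edx: edx=-(208)=-208
after add edx, ebx: edx=(-208)+(-1)=-209
after sub ebx, 6: ebx=(-1)-6=-7
after add ebx, 8: ebx=(-7)+8=1
after add edx, ebx: edx=(-209)+1=-208
halt.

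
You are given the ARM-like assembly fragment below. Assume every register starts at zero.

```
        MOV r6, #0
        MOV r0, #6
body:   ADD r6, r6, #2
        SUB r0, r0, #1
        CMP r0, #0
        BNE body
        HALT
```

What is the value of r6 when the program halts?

12

r6=0
r0=6
r6=0+2=2
r0=6-1=5
CMP r0, #0  (cmp 5,0)
BNE body: taken
r6=2+2=4
r0=5-1=4
CMP r0, #0  (cmp 4,0)
BNE body: taken
r6=4+2=6
r0=4-1=3
CMP r0, #0  (cmp 3,0)
BNE body: taken
r6=6+2=8
r0=3-1=2
CMP r0, #0  (cmp 2,0)
BNE body: taken
r6=8+2=10
r0=2-1=1
CMP r0, #0  (cmp 1,0)
BNE body: taken
r6=10+2=12
r0=1-1=0
CMP r0, #0  (cmp 0,0)
BNE body: not taken
halt.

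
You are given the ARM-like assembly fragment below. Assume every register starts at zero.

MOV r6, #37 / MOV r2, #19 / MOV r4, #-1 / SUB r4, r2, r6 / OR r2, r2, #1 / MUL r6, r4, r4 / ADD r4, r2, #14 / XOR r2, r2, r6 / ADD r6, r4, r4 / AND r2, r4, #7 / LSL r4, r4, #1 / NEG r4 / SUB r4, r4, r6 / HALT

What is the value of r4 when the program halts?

r6=37
r2=19
r4=-1
r4=19-37=-18
r2=19|1=19
r6=(-18)*(-18)=324
r4=19+14=33
r2=19^324=343
r6=33+33=66
r2=33&7=1
r4=33<<1=66
r4=-(66)=-66
r4=(-66)-66=-132
halt.

-132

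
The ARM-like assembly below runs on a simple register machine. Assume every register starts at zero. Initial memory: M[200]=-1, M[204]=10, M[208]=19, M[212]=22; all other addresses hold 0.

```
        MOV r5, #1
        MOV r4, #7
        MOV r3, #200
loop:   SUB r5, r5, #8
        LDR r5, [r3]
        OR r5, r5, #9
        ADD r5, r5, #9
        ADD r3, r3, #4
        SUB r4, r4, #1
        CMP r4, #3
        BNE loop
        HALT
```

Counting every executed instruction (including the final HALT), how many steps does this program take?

36

r5=1
r4=7
r3=200
r5=1-8=-7
r5=M[200]=-1
r5=(-1)|9=-1
r5=(-1)+9=8
r3=200+4=204
r4=7-1=6
CMP r4, #3  (cmp 6,3)
BNE loop: taken
r5=8-8=0
r5=M[204]=10
r5=10|9=11
r5=11+9=20
r3=204+4=208
r4=6-1=5
CMP r4, #3  (cmp 5,3)
BNE loop: taken
r5=20-8=12
r5=M[208]=19
r5=19|9=27
r5=27+9=36
r3=208+4=212
r4=5-1=4
CMP r4, #3  (cmp 4,3)
BNE loop: taken
r5=36-8=28
r5=M[212]=22
r5=22|9=31
r5=31+9=40
r3=212+4=216
r4=4-1=3
CMP r4, #3  (cmp 3,3)
BNE loop: not taken
halt.
Total executed instructions: 36.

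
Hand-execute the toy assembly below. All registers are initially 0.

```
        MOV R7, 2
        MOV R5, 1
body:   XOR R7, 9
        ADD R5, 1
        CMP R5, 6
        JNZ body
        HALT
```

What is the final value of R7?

11

MOV R7, 2 → R7=2
MOV R5, 1 → R5=1
XOR R7, 9 → R7=2^9=11
ADD R5, 1 → R5=1+1=2
CMP R5, 6  (cmp 2,6)
JNZ body: taken
XOR R7, 9 → R7=11^9=2
ADD R5, 1 → R5=2+1=3
CMP R5, 6  (cmp 3,6)
JNZ body: taken
XOR R7, 9 → R7=2^9=11
ADD R5, 1 → R5=3+1=4
CMP R5, 6  (cmp 4,6)
JNZ body: taken
XOR R7, 9 → R7=11^9=2
ADD R5, 1 → R5=4+1=5
CMP R5, 6  (cmp 5,6)
JNZ body: taken
XOR R7, 9 → R7=2^9=11
ADD R5, 1 → R5=5+1=6
CMP R5, 6  (cmp 6,6)
JNZ body: not taken
halt.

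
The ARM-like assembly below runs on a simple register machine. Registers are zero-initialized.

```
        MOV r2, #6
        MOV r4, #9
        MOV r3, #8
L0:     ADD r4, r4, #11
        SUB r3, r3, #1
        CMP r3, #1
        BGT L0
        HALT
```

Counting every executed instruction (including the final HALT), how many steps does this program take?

32

after MOV r2, #6: r2=6
after MOV r4, #9: r4=9
after MOV r3, #8: r3=8
after ADD r4, r4, #11: r4=9+11=20
after SUB r3, r3, #1: r3=8-1=7
CMP r3, #1  (cmp 7,1)
BGT L0: taken
after ADD r4, r4, #11: r4=20+11=31
after SUB r3, r3, #1: r3=7-1=6
CMP r3, #1  (cmp 6,1)
BGT L0: taken
after ADD r4, r4, #11: r4=31+11=42
after SUB r3, r3, #1: r3=6-1=5
CMP r3, #1  (cmp 5,1)
BGT L0: taken
after ADD r4, r4, #11: r4=42+11=53
after SUB r3, r3, #1: r3=5-1=4
CMP r3, #1  (cmp 4,1)
BGT L0: taken
after ADD r4, r4, #11: r4=53+11=64
after SUB r3, r3, #1: r3=4-1=3
CMP r3, #1  (cmp 3,1)
BGT L0: taken
after ADD r4, r4, #11: r4=64+11=75
after SUB r3, r3, #1: r3=3-1=2
CMP r3, #1  (cmp 2,1)
BGT L0: taken
after ADD r4, r4, #11: r4=75+11=86
after SUB r3, r3, #1: r3=2-1=1
CMP r3, #1  (cmp 1,1)
BGT L0: not taken
halt.
Total executed instructions: 32.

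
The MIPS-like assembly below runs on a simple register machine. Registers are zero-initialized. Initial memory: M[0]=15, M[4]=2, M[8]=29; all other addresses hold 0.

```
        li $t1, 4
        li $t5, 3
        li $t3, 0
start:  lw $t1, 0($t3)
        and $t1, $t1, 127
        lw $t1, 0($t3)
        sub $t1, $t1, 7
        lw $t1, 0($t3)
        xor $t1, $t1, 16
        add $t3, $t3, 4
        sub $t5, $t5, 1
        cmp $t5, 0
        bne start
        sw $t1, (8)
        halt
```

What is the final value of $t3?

$t1=4
$t5=3
$t3=0
$t1=M[0]=15
$t1=15&127=15
$t1=M[0]=15
$t1=15-7=8
$t1=M[0]=15
$t1=15^16=31
$t3=0+4=4
$t5=3-1=2
cmp $t5, 0  (cmp 2,0)
bne start: taken
$t1=M[4]=2
$t1=2&127=2
$t1=M[4]=2
$t1=2-7=-5
$t1=M[4]=2
$t1=2^16=18
$t3=4+4=8
$t5=2-1=1
cmp $t5, 0  (cmp 1,0)
bne start: taken
$t1=M[8]=29
$t1=29&127=29
$t1=M[8]=29
$t1=29-7=22
$t1=M[8]=29
$t1=29^16=13
$t3=8+4=12
$t5=1-1=0
cmp $t5, 0  (cmp 0,0)
bne start: not taken
sw $t1, (8) → M[8]=13
halt.

12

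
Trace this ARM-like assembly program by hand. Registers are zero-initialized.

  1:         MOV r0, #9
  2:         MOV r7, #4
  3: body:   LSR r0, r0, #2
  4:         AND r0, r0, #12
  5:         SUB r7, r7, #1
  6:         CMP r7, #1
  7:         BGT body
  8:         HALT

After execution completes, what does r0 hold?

after MOV r0, #9: r0=9
after MOV r7, #4: r7=4
after LSR r0, r0, #2: r0=9>>2=2
after AND r0, r0, #12: r0=2&12=0
after SUB r7, r7, #1: r7=4-1=3
CMP r7, #1  (cmp 3,1)
BGT body: taken
after LSR r0, r0, #2: r0=0>>2=0
after AND r0, r0, #12: r0=0&12=0
after SUB r7, r7, #1: r7=3-1=2
CMP r7, #1  (cmp 2,1)
BGT body: taken
after LSR r0, r0, #2: r0=0>>2=0
after AND r0, r0, #12: r0=0&12=0
after SUB r7, r7, #1: r7=2-1=1
CMP r7, #1  (cmp 1,1)
BGT body: not taken
halt.

0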